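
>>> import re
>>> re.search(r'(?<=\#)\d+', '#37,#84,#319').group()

'37'

Lookahead/lookbehind check context without consuming it, so the matched span excludes the asserted characters.
`re.search` scans for the first position where the pattern succeeds.
The match spans [1:3] → '37'.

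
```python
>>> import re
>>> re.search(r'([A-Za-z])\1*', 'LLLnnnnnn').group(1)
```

The match spans [0:3] → 'LLL'.
Captured: group 1 = 'L'.

'L'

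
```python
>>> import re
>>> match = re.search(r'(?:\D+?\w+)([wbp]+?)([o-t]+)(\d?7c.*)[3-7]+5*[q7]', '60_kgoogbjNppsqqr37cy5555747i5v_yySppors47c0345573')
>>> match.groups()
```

('p', 'ors', '47c0345')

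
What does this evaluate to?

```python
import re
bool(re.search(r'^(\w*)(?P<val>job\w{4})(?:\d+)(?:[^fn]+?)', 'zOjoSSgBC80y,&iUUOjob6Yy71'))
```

Pattern: anchored at the start of the string; then zero or more of a word character (captured); then the literal 'job', then exactly 4 of a word character (captured as 'val'); then one or more of a digit (non-capturing group); then one or more of any character except [fn] (lazy) (non-capturing group).
Here the pattern never matches, so the call returns None, and `bool(None)` is False.

False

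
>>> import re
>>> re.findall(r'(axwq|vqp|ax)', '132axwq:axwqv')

['axwq', 'axwq']

Branches in `(...|...)` are attempted left-to-right; the first branch that allows the whole pattern to succeed is taken.
Walking the string: at [3:7] match 'axwq', group 1 = 'axwq'; at [8:12] match 'axwq', group 1 = 'axwq'.
`findall` collects group 1 from each match (2 total).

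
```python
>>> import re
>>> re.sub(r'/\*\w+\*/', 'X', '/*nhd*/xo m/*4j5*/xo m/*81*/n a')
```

Each match is replaced by 'X'.

'Xxo mXxo mXn a'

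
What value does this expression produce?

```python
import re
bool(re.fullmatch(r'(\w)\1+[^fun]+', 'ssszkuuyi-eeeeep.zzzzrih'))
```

`fullmatch` succeeds only if the pattern covers the string from start to end.
Here the string isn't matched end-to-end, so the call returns None, and `bool(None)` is False.

False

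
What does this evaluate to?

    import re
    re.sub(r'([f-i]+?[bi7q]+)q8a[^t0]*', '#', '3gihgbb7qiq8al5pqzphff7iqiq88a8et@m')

The pattern matches one or more of a character in [f-i] (lazy), then one or more of one of [bi7q] (captured); then the literal 'q8a', then zero or more of any character except [t0].
Matches: at [1:32] → 'gihgbb7qiq8al5pqzphff7iqiq88a8e'.
Every occurrence is swapped for '#'.

'3#t@m'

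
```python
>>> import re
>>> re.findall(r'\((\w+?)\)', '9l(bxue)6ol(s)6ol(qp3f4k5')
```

['bxue', 's']

One capturing group, so `findall` returns just the captured substring from each match — 2 in all.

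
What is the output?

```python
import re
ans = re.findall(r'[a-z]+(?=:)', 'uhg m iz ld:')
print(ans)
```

['ld']

The `(?=…)`/`(?<=…)` assertion just peeks at neighbouring text; it doesn't advance the match position.
With no groups in the pattern, `findall` gives back each whole match — 1 here.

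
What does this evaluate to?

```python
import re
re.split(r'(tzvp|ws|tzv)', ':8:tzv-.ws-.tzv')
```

[':8:', 'tzv', '-.', 'ws', '-.', 'tzv', '']

`re.split` interleaves the captured-group text with the surrounding fragments.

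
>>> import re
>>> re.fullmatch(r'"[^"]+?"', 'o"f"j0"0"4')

None

`fullmatch` succeeds only if the pattern covers the string from start to end.
Here the pattern can't cover the whole string, so the call returns None.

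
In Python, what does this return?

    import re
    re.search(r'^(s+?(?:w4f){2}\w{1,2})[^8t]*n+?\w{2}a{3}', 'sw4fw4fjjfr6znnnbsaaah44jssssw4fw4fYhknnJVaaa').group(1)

The pattern matches anchored at the start of the string; then one or more of the literal 's' (lazy), then the literal 'w4f' repeated 2 times, then 1 to 2 of a word character (captured); then zero or more of any character except [8t]; then one or more of the literal 'n' (lazy), then exactly 2 of a word character, then exactly 3 of a literal 'a'.
Unlike `match`, `search` isn't anchored — it looks for the pattern anywhere in the string.
The match spans [0:45] → 'sw4fw4fjjfr6znnnbsaaah44jssssw4fw4fYhknnJVaaa'.
Captured: group 1 = 'sw4fw4fjj'.

'sw4fw4fjj'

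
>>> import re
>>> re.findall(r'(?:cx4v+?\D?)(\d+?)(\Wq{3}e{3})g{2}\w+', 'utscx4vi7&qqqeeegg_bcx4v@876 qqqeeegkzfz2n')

The pattern matches the literal 'cx4', then one or more of a literal 'v' (lazy), then optionally a non-digit (non-capturing group); then one or more of a digit (lazy) (captured); then a non-word character, then exactly 3 of the literal 'q', then exactly 3 of the literal 'e' (captured); then exactly 2 of the literal 'g', then one or more of a word character.
Scanning left to right: at [3:24] match 'cx4vi7&qqqeeegg_bcx4v', groups = ('7', '&qqqeee').
With 2 capturing groups, `findall` returns a 2-tuple per match.

[('7', '&qqqeee')]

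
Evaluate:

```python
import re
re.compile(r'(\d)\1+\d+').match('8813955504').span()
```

After group 1 captures some text, `\1` only succeeds where that same text appears again.
`re.match` only tries the pattern at the start of the string.
The match spans [0:10] → '8813955504'.
Captured: group 1 = '8'.

(0, 10)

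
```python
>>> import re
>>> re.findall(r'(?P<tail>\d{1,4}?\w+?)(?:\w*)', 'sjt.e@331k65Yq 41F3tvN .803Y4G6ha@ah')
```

A non-greedy quantifier consumes as few characters as it can — just enough that the remainder of the pattern still matches from where it stops; whatever follows it matches normally.
With a single group, `findall` returns only what that group captured — 3 items.

['33', '41', '80']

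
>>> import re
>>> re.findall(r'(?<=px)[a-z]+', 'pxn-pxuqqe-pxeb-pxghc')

['n', 'uqqe', 'eb', 'ghc']

The `(?=…)`/`(?<=…)` assertion just peeks at neighbouring text; it doesn't advance the match position.
`findall` yields the raw match text (4 of them) because the pattern has no groups.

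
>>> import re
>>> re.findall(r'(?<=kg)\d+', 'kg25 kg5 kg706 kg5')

['25', '5', '706', '5']

The positive lookaround only admits positions where the adjacent text matches; those characters stay outside the span.
Scanning left to right: at [2:4] → '25'; at [7:8] → '5'; at [11:14] → '706'; at [17:18] → '5'.
No capturing groups, so `findall` returns the 4 full match strings.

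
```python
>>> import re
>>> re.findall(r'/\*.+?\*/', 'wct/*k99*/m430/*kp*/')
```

['/*k99*/', '/*kp*/']

A `+?`/`*?`/`{m,n}?` starts at its minimum and grows only as far as needed for what follows to match.
Walking the string: at [3:10] → '/*k99*/'; at [14:20] → '/*kp*/'.
No capturing groups, so `findall` returns the 2 full match strings.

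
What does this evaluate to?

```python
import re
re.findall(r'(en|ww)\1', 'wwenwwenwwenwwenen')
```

The backreference `\1` re-matches whatever the first group consumed, character for character.
Matches: at [14:18] match 'enen', group 1 = 'en'.
With a single group, `findall` returns only what that group captured — 1 item.

['en']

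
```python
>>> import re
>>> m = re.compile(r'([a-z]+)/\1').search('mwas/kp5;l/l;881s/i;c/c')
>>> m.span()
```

The backreference `\1` re-matches whatever the first group consumed, character for character.
`re.search` scans for the first position where the pattern succeeds.
The match spans [9:12] → 'l/l'.
Captured: group 1 = 'l'.

(9, 12)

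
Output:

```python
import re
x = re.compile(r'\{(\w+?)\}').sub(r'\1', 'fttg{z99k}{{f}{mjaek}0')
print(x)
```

fttgz99k{fmjaek0

The replacement refers to a captured group, so each match is rewritten using its own captured text.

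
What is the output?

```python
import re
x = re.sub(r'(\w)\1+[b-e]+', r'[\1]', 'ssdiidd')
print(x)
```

[s][i]

A backreference is literal: `\1` must see the identical characters the first group matched.
Each match is replaced using the text its own group 1 captured.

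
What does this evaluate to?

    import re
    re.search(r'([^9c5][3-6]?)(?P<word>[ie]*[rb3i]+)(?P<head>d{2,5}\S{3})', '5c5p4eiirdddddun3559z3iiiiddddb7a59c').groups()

The match spans [3:17] → 'p4eiirdddddun3'.
Captured: group 1 = 'p4', group 2 = 'eiir', group 3 = 'dddddun3'.

('p4', 'eiir', 'dddddun3')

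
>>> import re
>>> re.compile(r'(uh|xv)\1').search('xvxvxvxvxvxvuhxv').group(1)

After group 1 captures some text, `\1` only succeeds where that same text appears again.
`search` walks the string left to right and returns the first match it finds.
The match spans [0:4] → 'xvxv'.
Captured: group 1 = 'xv'.

'xv'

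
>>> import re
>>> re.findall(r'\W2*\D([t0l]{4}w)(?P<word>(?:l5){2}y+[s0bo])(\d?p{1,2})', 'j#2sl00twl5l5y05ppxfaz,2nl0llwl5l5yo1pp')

[('l00tw', 'l5l5y0', '5pp'), ('l0llw', 'l5l5yo', '1pp')]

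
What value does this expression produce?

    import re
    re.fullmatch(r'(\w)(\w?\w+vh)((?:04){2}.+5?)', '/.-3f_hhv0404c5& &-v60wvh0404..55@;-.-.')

None

`fullmatch` succeeds only if the pattern covers the string from start to end.
Here the pattern can't cover the whole string, so the call returns None.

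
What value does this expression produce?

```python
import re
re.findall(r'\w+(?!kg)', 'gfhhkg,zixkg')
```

`(?!…)`/`(?<!…)` only lets a position through if the neighbouring text does NOT match; no characters are consumed.
Walking the string: at [0:6] → 'gfhhkg'; at [7:12] → 'zixkg'.
Since nothing is captured, `findall` lists the 2 matched substrings directly.

['gfhhkg', 'zixkg']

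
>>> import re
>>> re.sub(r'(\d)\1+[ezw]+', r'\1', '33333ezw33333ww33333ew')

After group 1 captures some text, `\1` only succeeds where that same text appears again.
Matches: at [0:8] → '33333ezw'; at [8:15] → '33333ww'; at [15:22] → '33333ew'.
`\1` in the replacement pulls in group 1's text for each match.

'333'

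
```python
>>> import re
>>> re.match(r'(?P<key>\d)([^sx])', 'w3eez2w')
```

None

This matches a digit (captured as 'key'); then any character except [sx] (captured).
`re.match` won't scan ahead — the pattern has to work from the very first character.
Here the string doesn't start with a match, so the call returns None.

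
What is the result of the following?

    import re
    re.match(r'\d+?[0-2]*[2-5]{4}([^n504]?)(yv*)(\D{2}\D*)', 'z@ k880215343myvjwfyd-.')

None

This matches one or more of a digit (lazy); then zero or more of a character in [0-2], then exactly 4 of a character in [2-5]; then optionally any character except [n504] (captured); then the literal 'y', then zero or more of a literal 'v' (captured); then exactly 2 of a non-digit, then zero or more of a non-digit (captured).
`match` is anchored at position 0; if the pattern doesn't fit there, it returns None.
Here the pattern fails at index 0, so the call returns None.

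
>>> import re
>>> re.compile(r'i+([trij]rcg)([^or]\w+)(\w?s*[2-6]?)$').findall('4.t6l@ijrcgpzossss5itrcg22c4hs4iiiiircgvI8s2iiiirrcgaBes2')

[('jrcg', 'pzossss5itrcg22c4hs4iiiiircgvI8s2iiiirrcgaBes2', '')]

Multiple groups make `findall` return tuples — one 3-tuple for the one match.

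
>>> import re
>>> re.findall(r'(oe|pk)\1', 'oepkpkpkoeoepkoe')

The backreference `\1` re-matches whatever the first group consumed, character for character.
With a single group, `findall` returns only what that group captured — 2 items.

['pk', 'oe']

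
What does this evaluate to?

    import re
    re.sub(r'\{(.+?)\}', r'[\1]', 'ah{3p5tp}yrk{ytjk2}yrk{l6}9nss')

'ah[3p5tp]yrk[ytjk2]yrk[l6]9nss'

The `?` after the quantifier makes it lazy — it takes as little as possible before letting the rest of the pattern try.
Each match is replaced using the text its own group 1 captured.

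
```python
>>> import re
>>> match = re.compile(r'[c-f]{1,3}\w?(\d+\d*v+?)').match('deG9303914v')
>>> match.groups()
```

('9303914v',)

The match spans [0:11] → 'deG9303914v'.
Captured: group 1 = '9303914v'.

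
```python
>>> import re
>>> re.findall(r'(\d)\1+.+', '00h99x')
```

`\1` is not a pattern — it's the concrete string captured by group 1, re-applied verbatim.
Walking the string: at [0:6] match '00h99x', group 1 = '0'.
Because there's exactly one group, `findall` drops the full match and keeps group 1 from the one hit.

['0']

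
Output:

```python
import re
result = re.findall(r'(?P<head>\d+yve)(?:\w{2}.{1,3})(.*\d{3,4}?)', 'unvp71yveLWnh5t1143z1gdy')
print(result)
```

[('71yve', 't1143')]

Pattern: one or more of a digit, then the literal 'yve' (captured as 'head'); then exactly 2 of a word character, then 1 to 3 of any character (non-capturing group); then zero or more of any character, then 3 to 4 of a digit (lazy) (captured).
Walking the string: at [4:19] match '71yveLWnh5t1143', groups = ('71yve', 't1143').
2 groups means the one result is a tuple of 2 captured strings — 1 here.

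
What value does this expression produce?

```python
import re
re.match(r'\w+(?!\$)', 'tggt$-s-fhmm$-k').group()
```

'tgg'

The negative lookahead/lookbehind blocks any match where the forbidden context is present.
`re.match` only tries the pattern at the start of the string.
The match spans [0:3] → 'tgg'.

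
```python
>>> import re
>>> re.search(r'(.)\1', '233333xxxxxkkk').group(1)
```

'3'

After group 1 captures some text, `\1` only succeeds where that same text appears again.
`search` walks the string left to right and returns the first match it finds.
The match spans [1:3] → '33'.
Captured: group 1 = '3'.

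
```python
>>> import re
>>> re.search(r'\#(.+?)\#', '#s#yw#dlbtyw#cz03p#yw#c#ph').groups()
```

('s',)

The match spans [0:3] → '#s#'.
Captured: group 1 = 's'.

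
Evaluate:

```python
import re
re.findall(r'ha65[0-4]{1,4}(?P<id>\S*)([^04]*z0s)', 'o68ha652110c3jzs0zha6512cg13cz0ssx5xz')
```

The pattern matches the literal 'ha6', then the literal '5', then 1 to 4 of a character in [0-4]; then zero or more of a non-whitespace character (captured as 'id'); then zero or more of any character except [04], then the literal 'z0s' (captured).
Scanning left to right: at [3:32] match 'ha652110c3jzs0zha6512cg13cz0s', groups = ('c3jzs0zha6512cg13c', 'z0s').
Multiple groups make `findall` return tuples — one 2-tuple for the one match.

[('c3jzs0zha6512cg13c', 'z0s')]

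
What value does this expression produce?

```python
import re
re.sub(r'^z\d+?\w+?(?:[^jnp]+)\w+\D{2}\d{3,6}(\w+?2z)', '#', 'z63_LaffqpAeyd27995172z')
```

Pattern: anchored at the start of the string; then a literal 'z', then one or more of a digit (lazy), then one or more of a word character (lazy); then one or more of any character except [jnp] (non-capturing group); then one or more of a word character, then exactly 2 of a non-digit, then 3 to 6 of a digit; then one or more of a word character (lazy), then the literal '2z' (captured).
Matches: at [0:23] → 'z63_LaffqpAeyd27995172z'.
`sub` substitutes '#' at each match site.

'#'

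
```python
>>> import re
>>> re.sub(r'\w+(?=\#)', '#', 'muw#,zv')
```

'##,zv'

The `(?=…)`/`(?<=…)` assertion just peeks at neighbouring text; it doesn't advance the match position.
Matches: at [0:3] → 'muw'.
Every occurrence is swapped for '#'.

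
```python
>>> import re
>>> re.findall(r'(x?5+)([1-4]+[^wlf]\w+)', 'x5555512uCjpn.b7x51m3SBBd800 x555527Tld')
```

This matches optionally the literal 'x', then one or more of the literal '5' (captured); then one or more of a character in [1-4], then any character except [wlf], then one or more of a word character (captured).
Matches: at [0:13] match 'x5555512uCjpn', groups = ('x55555', '12uCjpn'); at [16:28] match 'x51m3SBBd800', groups = ('x5', '1m3SBBd800'); at [29:39] match 'x555527Tld', groups = ('x5555', '27Tld').
With 2 capturing groups, `findall` returns a 2-tuple per match.

[('x55555', '12uCjpn'), ('x5', '1m3SBBd800'), ('x5555', '27Tld')]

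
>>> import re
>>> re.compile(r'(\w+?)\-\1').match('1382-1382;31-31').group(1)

'1382'

A backreference is literal: `\1` must see the identical characters the first group matched.
`re.match` only tries the pattern at the start of the string.
The match spans [0:9] → '1382-1382'.
Captured: group 1 = '1382'.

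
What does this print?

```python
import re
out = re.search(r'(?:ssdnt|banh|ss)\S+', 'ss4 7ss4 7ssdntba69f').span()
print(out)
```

(0, 3)

The match spans [0:3] → 'ss4'.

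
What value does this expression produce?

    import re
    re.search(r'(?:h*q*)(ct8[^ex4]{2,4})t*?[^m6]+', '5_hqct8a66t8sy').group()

'hqct8a66t8sy'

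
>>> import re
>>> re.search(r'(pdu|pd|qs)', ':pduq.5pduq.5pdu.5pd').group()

Alternation isn't longest-match — the leftmost alternative that fits at this position is chosen.
`re.search` scans for the first position where the pattern succeeds.
The match spans [1:4] → 'pdu'.
Captured: group 1 = 'pdu'.

'pdu'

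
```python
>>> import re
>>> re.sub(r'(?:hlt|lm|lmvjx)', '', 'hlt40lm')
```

Matches: at [0:3] → 'hlt'; at [5:7] → 'lm'.
Each match is replaced by ''.

'40'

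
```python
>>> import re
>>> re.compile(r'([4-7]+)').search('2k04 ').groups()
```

('4',)

Pattern: one or more of a character in [4-7] (captured).
Unlike `match`, `search` isn't anchored — it looks for the pattern anywhere in the string.
The match spans [3:4] → '4'.
Captured: group 1 = '4'.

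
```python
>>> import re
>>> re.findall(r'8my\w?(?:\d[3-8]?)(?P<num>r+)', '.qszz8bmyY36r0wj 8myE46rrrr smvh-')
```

['rrrr']

This matches the literal '8my', then optionally a word character; then a digit, then optionally a character in [3-8] (non-capturing group); then one or more of a literal 'r' (captured as 'num').
Walking the string: at [17:27] match '8myE46rrrr', group 1 = 'rrrr'.
`findall` collects group 1 from the one match (1 total).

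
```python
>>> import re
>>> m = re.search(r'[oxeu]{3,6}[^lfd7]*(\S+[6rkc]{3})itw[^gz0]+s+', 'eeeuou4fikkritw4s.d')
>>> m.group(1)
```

'fikkr'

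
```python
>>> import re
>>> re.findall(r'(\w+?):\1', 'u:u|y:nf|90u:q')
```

['u']

After group 1 captures some text, `\1` only succeeds where that same text appears again.
`findall` collects group 1 from the one match (1 total).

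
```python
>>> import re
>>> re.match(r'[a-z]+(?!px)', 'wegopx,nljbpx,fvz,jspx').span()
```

(0, 6)

`(?!…)`/`(?<!…)` only lets a position through if the neighbouring text does NOT match; no characters are consumed.
`re.match` only tries the pattern at the start of the string.
The match spans [0:6] → 'wegopx'.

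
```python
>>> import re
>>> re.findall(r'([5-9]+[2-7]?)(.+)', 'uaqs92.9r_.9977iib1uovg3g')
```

[('92', '.9r_.9977iib1uovg3g')]

This matches one or more of a character in [5-9], then optionally a character in [2-7] (captured); then one or more of any character (captured).
Multiple groups make `findall` return tuples — one 2-tuple for the one match.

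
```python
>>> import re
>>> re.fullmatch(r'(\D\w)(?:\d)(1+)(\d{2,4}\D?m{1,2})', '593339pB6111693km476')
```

None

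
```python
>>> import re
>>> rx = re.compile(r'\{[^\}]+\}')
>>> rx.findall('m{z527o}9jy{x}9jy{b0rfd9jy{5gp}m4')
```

With no groups in the pattern, `findall` gives back each whole match — 3 here.

['{z527o}', '{x}', '{b0rfd9jy{5gp}']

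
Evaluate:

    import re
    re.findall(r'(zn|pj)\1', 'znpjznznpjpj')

['zn', 'pj']

A backreference is literal: `\1` must see the identical characters the first group matched.
`findall` collects group 1 from each match (2 total).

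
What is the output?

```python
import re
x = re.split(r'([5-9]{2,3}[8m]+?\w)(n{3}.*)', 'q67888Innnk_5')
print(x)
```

This matches 2 to 3 of a character in [5-9], then one or more of one of [8m] (lazy), then a word character (captured); then exactly 3 of the literal 'n', then zero or more of any character (captured).
Matches to split on: at [1:13] → '67888Innnk_5'.
`re.split` interleaves the captured-group text with the surrounding fragments.

['q', '67888I', 'nnnk_5', '']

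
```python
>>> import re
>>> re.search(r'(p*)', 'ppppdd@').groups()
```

The pattern matches zero or more of a literal 'p' (captured).
`re.search` scans for the first position where the pattern succeeds.
The match spans [0:4] → 'pppp'.
Captured: group 1 = 'pppp'.

('pppp',)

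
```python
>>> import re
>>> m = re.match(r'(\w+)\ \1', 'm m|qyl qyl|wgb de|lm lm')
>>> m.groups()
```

After group 1 captures some text, `\1` only succeeds where that same text appears again.
With `match`, the pattern is implicitly anchored at the beginning.
The match spans [0:3] → 'm m'.
Captured: group 1 = 'm'.

('m',)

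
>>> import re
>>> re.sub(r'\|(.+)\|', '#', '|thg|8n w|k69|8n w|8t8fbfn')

'#8t8fbfn'

Matches: at [0:19] → '|thg|8n w|k69|8n w|'.
Each match is replaced by '#'.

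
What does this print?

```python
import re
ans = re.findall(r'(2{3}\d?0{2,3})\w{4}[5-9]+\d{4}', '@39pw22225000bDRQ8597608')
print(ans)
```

['2225000']

This matches exactly 3 of a literal '2', then optionally a digit, then 2 to 3 of a literal '0' (captured); then exactly 4 of a word character, then one or more of a character in [5-9], then exactly 4 of a digit.
One capturing group, so `findall` returns just the captured substring from the one match — 1 in all.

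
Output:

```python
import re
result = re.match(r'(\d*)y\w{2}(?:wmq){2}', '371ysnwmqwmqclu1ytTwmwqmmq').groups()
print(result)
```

The match spans [0:12] → '371ysnwmqwmq'.
Captured: group 1 = '371'.

('371',)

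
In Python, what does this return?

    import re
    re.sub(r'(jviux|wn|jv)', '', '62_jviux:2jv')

'62_:2'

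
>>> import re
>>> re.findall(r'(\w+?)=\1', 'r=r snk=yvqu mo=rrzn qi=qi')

['r', 'qi']

A backreference is literal: `\1` must see the identical characters the first group matched.
Walking the string: at [0:3] match 'r=r', group 1 = 'r'; at [21:26] match 'qi=qi', group 1 = 'qi'.
`findall` collects group 1 from each match (2 total).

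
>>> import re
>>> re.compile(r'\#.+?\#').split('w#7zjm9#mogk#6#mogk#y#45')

Matches to split on: at [1:8] → '#7zjm9#'; at [12:15] → '#6#'; at [19:22] → '#y#'.
The string is cut at each match, leaving 4 pieces.

['w', 'mogk', 'mogk', '45']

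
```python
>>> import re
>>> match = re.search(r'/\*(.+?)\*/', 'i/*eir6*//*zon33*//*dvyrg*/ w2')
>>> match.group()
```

'/*eir6*/'

`search` walks the string left to right and returns the first match it finds.
The match spans [1:9] → '/*eir6*/'.
Captured: group 1 = 'eir6'.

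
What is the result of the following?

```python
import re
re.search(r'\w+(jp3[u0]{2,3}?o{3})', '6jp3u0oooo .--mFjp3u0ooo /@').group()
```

This matches one or more of a word character; then the literal 'jp3', then 2 to 3 of one of [u0] (lazy), then exactly 3 of the literal 'o' (captured).
`search` walks the string left to right and returns the first match it finds.
The match spans [0:9] → '6jp3u0ooo'.
Captured: group 1 = 'jp3u0ooo'.

'6jp3u0ooo'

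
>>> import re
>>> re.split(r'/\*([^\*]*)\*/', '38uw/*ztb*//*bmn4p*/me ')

['38uw', 'ztb', '', 'bmn4p', 'me ']

With a capturing group present, the delimiter's captured portion is kept in the result list.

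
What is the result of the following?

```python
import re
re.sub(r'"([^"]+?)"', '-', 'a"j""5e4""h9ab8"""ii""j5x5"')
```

'a---"--'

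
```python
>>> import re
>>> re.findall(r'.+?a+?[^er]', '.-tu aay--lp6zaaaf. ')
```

['.-tu aa', 'y--lp6zaa']

Lazy quantifiers expand one character at a time until the remainder of the pattern can match.
No capturing groups, so `findall` returns the 2 full match strings.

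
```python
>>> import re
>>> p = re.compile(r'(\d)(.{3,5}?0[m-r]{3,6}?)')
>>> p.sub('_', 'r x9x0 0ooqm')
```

'r x_m'

This matches a digit (captured); then 3 to 5 of any character (lazy), then the literal '0', then 3 to 6 of a character in [m-r] (lazy) (captured).
Matches: at [3:11] → '9x0 0ooq'.
Each match is replaced by '_'.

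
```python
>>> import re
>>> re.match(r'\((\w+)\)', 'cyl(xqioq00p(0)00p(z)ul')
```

None

`match` is anchored at position 0; if the pattern doesn't fit there, it returns None.
Here position 0 doesn't satisfy it, so the call returns None.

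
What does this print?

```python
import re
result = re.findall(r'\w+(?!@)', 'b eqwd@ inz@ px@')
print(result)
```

['b', 'eqw', 'in', 'p']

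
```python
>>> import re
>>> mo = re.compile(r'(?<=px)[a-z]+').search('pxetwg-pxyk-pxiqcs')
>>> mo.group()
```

'etwg'

The `(?=…)`/`(?<=…)` assertion just peeks at neighbouring text; it doesn't advance the match position.
`re.search` tries every starting position until one works.
The match spans [2:6] → 'etwg'.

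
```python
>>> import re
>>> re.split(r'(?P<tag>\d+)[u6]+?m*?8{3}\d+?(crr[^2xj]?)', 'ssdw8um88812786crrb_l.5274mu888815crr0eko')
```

['ssdw', '8', 'crrb', '_l.5274mu888815crr0eko']

This matches one or more of a digit (captured as 'tag'); then one or more of one of [u6] (lazy); then zero or more of the literal 'm' (lazy), then exactly 3 of the literal '8', then one or more of a digit (lazy); then the literal 'crr', then optionally any character except [2xj] (captured).
Matches to split on: at [4:19] → '8um88812786crrb'.
Because the pattern has a capturing group, `split` also inserts each captured text between the pieces.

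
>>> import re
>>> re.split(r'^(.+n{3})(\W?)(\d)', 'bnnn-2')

['', 'bnnn', '-', '2', '']

The pattern matches anchored at the start of the string; then one or more of any character, then exactly 3 of a literal 'n' (captured); then optionally a non-word character (captured); then a digit (captured).
Matches to split on: at [0:6] → 'bnnn-2'.
`re.split` interleaves the captured-group text with the surrounding fragments.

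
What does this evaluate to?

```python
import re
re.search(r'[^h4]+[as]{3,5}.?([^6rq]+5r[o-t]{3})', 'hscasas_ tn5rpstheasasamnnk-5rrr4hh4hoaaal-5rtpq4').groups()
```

(' tn5rpst',)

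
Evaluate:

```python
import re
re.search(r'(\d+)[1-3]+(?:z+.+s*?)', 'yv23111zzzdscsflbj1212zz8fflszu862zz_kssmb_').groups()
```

('2311',)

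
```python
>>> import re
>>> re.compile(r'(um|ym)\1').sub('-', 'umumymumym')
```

'-ymumym'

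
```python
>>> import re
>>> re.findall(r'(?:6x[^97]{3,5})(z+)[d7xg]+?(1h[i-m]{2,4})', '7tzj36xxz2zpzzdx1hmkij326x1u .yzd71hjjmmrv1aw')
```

[('zz', '1hmkij'), ('z', '1hjjmm')]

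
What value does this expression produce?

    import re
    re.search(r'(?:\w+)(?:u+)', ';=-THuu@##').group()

'THuu'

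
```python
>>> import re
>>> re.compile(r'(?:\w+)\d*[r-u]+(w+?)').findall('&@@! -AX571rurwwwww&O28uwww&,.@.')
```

Pattern: one or more of a word character (non-capturing group); then zero or more of a digit, then one or more of a character in [r-u]; then one or more of a literal 'w' (lazy) (captured).
Matches: at [6:15] match 'AX571rurw', group 1 = 'w'; at [20:25] match 'O28uw', group 1 = 'w'.
Because there's exactly one group, `findall` drops the full match and keeps group 1 from each hit.

['w', 'w']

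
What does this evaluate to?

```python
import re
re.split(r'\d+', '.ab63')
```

['.ab', '']

Splitting on the pattern gives 2 pieces.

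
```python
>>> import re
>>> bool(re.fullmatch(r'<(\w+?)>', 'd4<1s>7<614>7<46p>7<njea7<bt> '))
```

For `fullmatch`, every character of the input must be accounted for by the pattern.
Here the string isn't matched end-to-end, so the call returns None, and `bool(None)` is False.

False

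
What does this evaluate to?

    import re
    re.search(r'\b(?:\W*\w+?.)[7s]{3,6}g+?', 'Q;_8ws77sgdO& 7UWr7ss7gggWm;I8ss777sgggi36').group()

';_8ws77sg'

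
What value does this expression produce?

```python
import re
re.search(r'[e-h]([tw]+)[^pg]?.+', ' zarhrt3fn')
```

None

This matches a character in [e-h]; then one or more of one of [tw] (captured); then optionally any character except [pg], then one or more of any character.
`re.search` scans for the first position where the pattern succeeds.
Here the pattern never matches, so the call returns None.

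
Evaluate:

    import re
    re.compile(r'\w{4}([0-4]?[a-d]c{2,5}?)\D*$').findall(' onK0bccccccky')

The pattern matches exactly 4 of a word character; then optionally a character in [0-4], then a character in [a-d], then 2 to 5 of the literal 'c' (lazy) (captured); then zero or more of a non-digit; then anchored at the end.
One capturing group, so `findall` returns just the captured substring from the one match — 1 in all.

['bcc']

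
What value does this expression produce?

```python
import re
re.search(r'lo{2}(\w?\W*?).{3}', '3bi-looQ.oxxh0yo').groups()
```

Pattern: the literal 'l', then exactly 2 of the literal 'o'; then optionally a word character, then zero or more of a non-word character (lazy) (captured); then exactly 3 of any character.
Unlike `match`, `search` isn't anchored — it looks for the pattern anywhere in the string.
The match spans [4:11] → 'looQ.ox'.
Captured: group 1 = 'Q'.

('Q',)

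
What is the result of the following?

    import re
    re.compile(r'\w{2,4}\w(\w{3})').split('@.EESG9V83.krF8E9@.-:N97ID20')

['@.', 'V83', '.', '8E9', '@.-:', 'D20', '']

Pattern: 2 to 4 of a word character, then a word character; then exactly 3 of a word character (captured).
Matches to split on: at [2:10] → 'EESG9V83'; at [11:17] → 'krF8E9'; at [21:28] → 'N97ID20'.
`re.split` interleaves the captured-group text with the surrounding fragments.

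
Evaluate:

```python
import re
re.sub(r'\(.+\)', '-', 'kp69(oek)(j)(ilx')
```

'kp69-(ilx'

Matches: at [4:12] → '(oek)(j)'.
`sub` substitutes '-' at each match site.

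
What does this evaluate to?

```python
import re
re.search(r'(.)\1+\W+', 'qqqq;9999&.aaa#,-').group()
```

A backreference is literal: `\1` must see the identical characters the first group matched.
The match spans [0:5] → 'qqqq;'.

'qqqq;'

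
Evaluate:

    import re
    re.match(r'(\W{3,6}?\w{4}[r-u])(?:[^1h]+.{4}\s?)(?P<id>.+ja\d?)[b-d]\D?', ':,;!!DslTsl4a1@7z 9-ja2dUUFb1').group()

':,;!!DslTsl4a1@7z 9-ja2dU'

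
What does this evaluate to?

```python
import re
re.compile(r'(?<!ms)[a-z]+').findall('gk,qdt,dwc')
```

Because the assertion is negative and zero-width, positions next to the forbidden text are skipped.
Matches: at [0:2] → 'gk'; at [3:6] → 'qdt'; at [7:10] → 'dwc'.
With no groups in the pattern, `findall` gives back each whole match — 3 here.

['gk', 'qdt', 'dwc']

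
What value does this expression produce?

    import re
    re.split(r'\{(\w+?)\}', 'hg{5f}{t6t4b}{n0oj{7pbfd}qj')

['hg', '5f', '', 't6t4b', '{n0oj', '7pbfd', 'qj']

The group in the pattern means `split` returns the separators' captures alongside the pieces.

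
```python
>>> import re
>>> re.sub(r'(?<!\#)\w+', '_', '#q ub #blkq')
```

The negative lookaround is zero-width — it rules out positions where the adjacent text would match, without consuming anything.
Each match is replaced by '_'.

'#q _ #b_'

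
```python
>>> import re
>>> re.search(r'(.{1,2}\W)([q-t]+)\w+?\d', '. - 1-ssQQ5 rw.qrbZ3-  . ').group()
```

' 1-ssQQ5'

The pattern matches 1 to 2 of any character, then a non-word character (captured); then one or more of a character in [q-t] (captured); then one or more of a word character (lazy), then a digit.
The match spans [3:11] → ' 1-ssQQ5'.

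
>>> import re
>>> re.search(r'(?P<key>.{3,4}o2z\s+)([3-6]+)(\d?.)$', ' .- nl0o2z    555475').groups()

The pattern matches 3 to 4 of any character, then the literal 'o2z', then one or more of whitespace (captured as 'key'); then one or more of a character in [3-6] (captured); then optionally a digit, then any character (captured); then anchored at the end.
`re.search` tries every starting position until one works.
The match spans [3:20] → ' nl0o2z    555475'.
Captured: group 1 = ' nl0o2z    ', group 2 = '5554', group 3 = '75'.

(' nl0o2z    ', '5554', '75')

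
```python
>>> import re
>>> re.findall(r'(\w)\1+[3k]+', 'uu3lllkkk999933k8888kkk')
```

A backreference is literal: `\1` must see the identical characters the first group matched.
Walking the string: at [0:3] match 'uu3', group 1 = 'u'; at [3:9] match 'lllkkk', group 1 = 'l'; at [9:16] match '999933k', group 1 = '9'; at [16:23] match '8888kkk', group 1 = '8'.
`findall` collects group 1 from each match (4 total).

['u', 'l', '9', '8']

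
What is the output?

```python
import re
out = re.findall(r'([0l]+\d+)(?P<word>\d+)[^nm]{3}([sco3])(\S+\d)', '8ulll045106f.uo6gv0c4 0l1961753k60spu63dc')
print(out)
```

[('lll04510', '6', 'o', '6gv0c4'), ('0l196175', '3', 's', 'pu63')]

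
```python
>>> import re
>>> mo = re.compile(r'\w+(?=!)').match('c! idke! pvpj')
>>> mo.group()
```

'c'

Lookahead/lookbehind check context without consuming it, so the matched span excludes the asserted characters.
With `match`, the pattern is implicitly anchored at the beginning.
The match spans [0:1] → 'c'.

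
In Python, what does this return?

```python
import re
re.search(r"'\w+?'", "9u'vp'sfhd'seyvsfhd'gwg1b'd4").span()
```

(2, 6)

`search` walks the string left to right and returns the first match it finds.
The match spans [2:6] → "'vp'".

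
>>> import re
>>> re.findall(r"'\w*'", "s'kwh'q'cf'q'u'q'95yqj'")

["'kwh'", "'cf'", "'u'", "'95yqj'"]

Matches: at [1:6] → "'kwh'"; at [7:11] → "'cf'"; at [12:15] → "'u'"; at [16:23] → "'95yqj'".
`findall` yields the raw match text (4 of them) because the pattern has no groups.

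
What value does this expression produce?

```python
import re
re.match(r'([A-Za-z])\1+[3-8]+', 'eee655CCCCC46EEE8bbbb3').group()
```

'eee655'

`match` is anchored at position 0; if the pattern doesn't fit there, it returns None.
The match spans [0:6] → 'eee655'.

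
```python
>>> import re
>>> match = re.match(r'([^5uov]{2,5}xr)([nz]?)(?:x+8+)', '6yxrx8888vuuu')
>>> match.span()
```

(0, 9)

`match` is anchored at position 0; if the pattern doesn't fit there, it returns None.
The match spans [0:9] → '6yxrx8888'.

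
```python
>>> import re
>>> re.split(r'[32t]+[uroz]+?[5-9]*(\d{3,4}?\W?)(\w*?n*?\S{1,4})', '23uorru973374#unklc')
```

The `?` after the quantifier makes it lazy — it takes as little as possible before letting the rest of the pattern try.
`re.split` interleaves the captured-group text with the surrounding fragments.

['', '337', '4#un', 'klc']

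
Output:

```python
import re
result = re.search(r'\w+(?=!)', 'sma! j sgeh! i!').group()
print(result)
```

sma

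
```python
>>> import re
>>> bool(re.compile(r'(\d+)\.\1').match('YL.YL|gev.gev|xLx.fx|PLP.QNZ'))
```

`\1` is not a pattern — it's the concrete string captured by group 1, re-applied verbatim.
`re.match` won't scan ahead — the pattern has to work from the very first character.
Here the pattern fails at index 0, so the call returns None, and `bool(None)` is False.

False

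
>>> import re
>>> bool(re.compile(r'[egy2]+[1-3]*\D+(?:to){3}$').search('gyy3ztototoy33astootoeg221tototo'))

False

Pattern: one or more of one of [egy2]; then zero or more of a character in [1-3], then one or more of a non-digit, then the literal 'to' repeated 3 times; then anchored at the end.
`re.search` scans for the first position where the pattern succeeds.
Here nothing in the string fits, so the call returns None, and `bool(None)` is False.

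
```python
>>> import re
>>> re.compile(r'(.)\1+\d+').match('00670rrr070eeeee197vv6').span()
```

`re.match` only tries the pattern at the start of the string.
The match spans [0:5] → '00670'.

(0, 5)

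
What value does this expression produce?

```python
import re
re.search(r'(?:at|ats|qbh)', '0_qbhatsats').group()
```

Unlike `match`, `search` isn't anchored — it looks for the pattern anywhere in the string.
The match spans [2:5] → 'qbh'.

'qbh'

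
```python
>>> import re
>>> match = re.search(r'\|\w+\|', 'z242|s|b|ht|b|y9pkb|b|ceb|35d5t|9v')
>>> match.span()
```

(4, 7)

`re.search` tries every starting position until one works.
The match spans [4:7] → '|s|'.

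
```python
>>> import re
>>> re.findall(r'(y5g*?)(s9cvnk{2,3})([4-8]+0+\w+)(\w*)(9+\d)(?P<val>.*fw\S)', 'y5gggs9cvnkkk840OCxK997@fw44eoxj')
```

Multiple groups make `findall` return tuples — one 6-tuple for the one match.

[('y5ggg', 's9cvnkkk', '840OCxK9', '', '97', '@fw4')]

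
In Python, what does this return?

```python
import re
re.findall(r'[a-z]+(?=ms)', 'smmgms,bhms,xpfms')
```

['smmg', 'bh', 'xpf']

Lookahead/lookbehind check context without consuming it, so the matched span excludes the asserted characters.
Matches: at [0:4] → 'smmg'; at [7:9] → 'bh'; at [12:15] → 'xpf'.
Since nothing is captured, `findall` lists the 3 matched substrings directly.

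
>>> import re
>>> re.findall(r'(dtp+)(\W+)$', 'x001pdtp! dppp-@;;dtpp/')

`findall` packs the 2 group values into a tuple for every match.

[('dtpp', '/')]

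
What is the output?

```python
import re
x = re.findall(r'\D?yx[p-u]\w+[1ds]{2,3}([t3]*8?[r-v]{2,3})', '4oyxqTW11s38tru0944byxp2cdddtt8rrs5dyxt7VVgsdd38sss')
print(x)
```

With a single group, `findall` returns only what that group captured — 1 item.

['38sss']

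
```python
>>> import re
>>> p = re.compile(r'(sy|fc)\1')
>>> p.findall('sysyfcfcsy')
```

['sy', 'fc']

`\1` is not a pattern — it's the concrete string captured by group 1, re-applied verbatim.
Scanning left to right: at [0:4] match 'sysy', group 1 = 'sy'; at [4:8] match 'fcfc', group 1 = 'fc'.
Because there's exactly one group, `findall` drops the full match and keeps group 1 from each hit.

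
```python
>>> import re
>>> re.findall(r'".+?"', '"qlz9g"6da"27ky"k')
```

The `?` after the quantifier makes it lazy — it takes as little as possible before letting the rest of the pattern try.
Scanning left to right: at [0:7] → '"qlz9g"'; at [10:16] → '"27ky"'.
With no groups in the pattern, `findall` gives back each whole match — 2 here.

['"qlz9g"', '"27ky"']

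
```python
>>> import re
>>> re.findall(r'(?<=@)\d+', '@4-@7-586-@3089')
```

The `(?=…)`/`(?<=…)` assertion just peeks at neighbouring text; it doesn't advance the match position.
Scanning left to right: at [1:2] → '4'; at [4:5] → '7'; at [11:15] → '3089'.
No capturing groups, so `findall` returns the 3 full match strings.

['4', '7', '3089']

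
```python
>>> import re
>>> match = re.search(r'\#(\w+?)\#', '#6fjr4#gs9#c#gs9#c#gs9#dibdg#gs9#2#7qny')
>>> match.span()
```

`re.search` scans for the first position where the pattern succeeds.
The match spans [0:7] → '#6fjr4#'.
Captured: group 1 = '6fjr4'.

(0, 7)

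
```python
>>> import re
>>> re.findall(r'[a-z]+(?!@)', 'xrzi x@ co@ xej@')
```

The negative lookaround is zero-width — it rules out positions where the adjacent text would match, without consuming anything.
`findall` yields the raw match text (3 of them) because the pattern has no groups.

['xrzi', 'c', 'xe']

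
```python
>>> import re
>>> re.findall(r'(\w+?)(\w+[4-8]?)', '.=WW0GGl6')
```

With 2 capturing groups, `findall` returns a 2-tuple per match.

[('W', 'W0GGl6')]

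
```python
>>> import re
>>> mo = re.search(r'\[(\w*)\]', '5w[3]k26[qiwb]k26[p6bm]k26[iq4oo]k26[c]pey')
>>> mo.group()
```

'[3]'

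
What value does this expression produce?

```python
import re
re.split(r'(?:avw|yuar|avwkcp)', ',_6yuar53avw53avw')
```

[',_6', '53', '53', '']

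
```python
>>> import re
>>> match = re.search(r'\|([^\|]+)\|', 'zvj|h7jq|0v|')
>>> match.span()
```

(3, 9)

`re.search` scans for the first position where the pattern succeeds.
The match spans [3:9] → '|h7jq|'.
Captured: group 1 = 'h7jq'.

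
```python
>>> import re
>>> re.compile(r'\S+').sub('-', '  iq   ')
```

'  -   '

This matches one or more of a non-whitespace character.
Every occurrence is swapped for '-'.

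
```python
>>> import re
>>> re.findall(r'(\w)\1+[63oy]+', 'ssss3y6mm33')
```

`\1` is not a pattern — it's the concrete string captured by group 1, re-applied verbatim.
Matches: at [0:7] match 'ssss3y6', group 1 = 's'; at [7:11] match 'mm33', group 1 = 'm'.
Because there's exactly one group, `findall` drops the full match and keeps group 1 from each hit.

['s', 'm']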